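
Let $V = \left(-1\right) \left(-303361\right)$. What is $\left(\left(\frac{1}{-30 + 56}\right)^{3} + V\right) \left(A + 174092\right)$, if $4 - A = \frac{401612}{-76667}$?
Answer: $\frac{17792219581950143607}{336874798} \approx 5.2816 \cdot 10^{10}$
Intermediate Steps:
$A = \frac{708280}{76667}$ ($A = 4 - \frac{401612}{-76667} = 4 - 401612 \left(- \frac{1}{76667}\right) = 4 - - \frac{401612}{76667} = 4 + \frac{401612}{76667} = \frac{708280}{76667} \approx 9.2384$)
$V = 303361$
$\left(\left(\frac{1}{-30 + 56}\right)^{3} + V\right) \left(A + 174092\right) = \left(\left(\frac{1}{-30 + 56}\right)^{3} + 303361\right) \left(\frac{708280}{76667} + 174092\right) = \left(\left(\frac{1}{26}\right)^{3} + 303361\right) \frac{13347819644}{76667} = \left(\frac{1}{17576} + 303361\right) \frac{13347819644}{76667} = \frac{5331872937}{17576} \cdot \frac{13347819644}{76667} = \frac{17792219581950143607}{336874798}$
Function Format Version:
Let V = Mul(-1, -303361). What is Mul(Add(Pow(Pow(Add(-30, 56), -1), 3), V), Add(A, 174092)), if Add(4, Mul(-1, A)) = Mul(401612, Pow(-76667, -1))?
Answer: Rational(17792219581950143607, 336874798) ≈ 5.2816e+10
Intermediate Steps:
A = Rational(708280, 76667) (A = Add(4, Mul(-1, Mul(401612, Pow(-76667, -1)))) = Add(4, Mul(-1, Mul(401612, Rational(-1, 76667)))) = Add(4, Mul(-1, Rational(-401612, 76667))) = Add(4, Rational(401612, 76667)) = Rational(708280, 76667) ≈ 9.2384)
V = 303361
Mul(Add(Pow(Pow(Add(-30, 56), -1), 3), V), Add(A, 174092)) = Mul(Add(Pow(Pow(Add(-30, 56), -1), 3), 303361), Add(Rational(708280, 76667), 174092)) = Mul(Add(Pow(Pow(26, -1), 3), 303361), Rational(13347819644, 76667)) = Mul(Add(Pow(Rational(1, 26), 3), 303361), Rational(13347819644, 76667)) = Mul(Add(Rational(1, 17576), 303361), Rational(13347819644, 76667)) = Mul(Rational(5331872937, 17576), Rational(13347819644, 76667)) = Rational(17792219581950143607, 336874798)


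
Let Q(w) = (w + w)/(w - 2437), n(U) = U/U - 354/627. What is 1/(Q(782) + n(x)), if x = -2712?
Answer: -345895/176271 ≈ -1.9623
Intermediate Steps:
n(U) = 91/209 (n(U) = 1 - 354*1/627 = 1 - 118/209 = 91/209)
Q(w) = 2*w/(-2437 + w) (Q(w) = (2*w)/(-2437 + w) = 2*w/(-2437 + w))
1/(Q(782) + n(x)) = 1/(2*782/(-2437 + 782) + 91/209) = 1/(2*782/(-1655) + 91/209) = 1/(2*782*(-1/1655) + 91/209) = 1/(-1564/1655 + 91/209) = 1/(-176271/345895) = -345895/176271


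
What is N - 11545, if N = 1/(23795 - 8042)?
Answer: -181868384/15753 ≈ -11545.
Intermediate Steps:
N = 1/15753 ≈ 6.3480e-5
N - 11545 = 1/15753 - 11545 = -181868384/15753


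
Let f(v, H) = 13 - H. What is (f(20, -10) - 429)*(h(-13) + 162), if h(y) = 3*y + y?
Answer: -44660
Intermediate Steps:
h(y) = 4*y
(f(20, -10) - 429)*(h(-13) + 162) = ((13 - 1*(-10)) - 429)*(4*(-13) + 162) = ((13 + 10) - 429)*(-52 + 162) = (23 - 429)*110 = -406*110 = -44660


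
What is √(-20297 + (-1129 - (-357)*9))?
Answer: I*√18213 ≈ 134.96*I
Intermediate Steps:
√(-20297 + (-1129 - (-357)*9)) = √(-20297 + (-1129 - 1*(-3213))) = √(-20297 + (-1129 + 3213)) = √(-20297 + 2084) = √(-18213) = I*√18213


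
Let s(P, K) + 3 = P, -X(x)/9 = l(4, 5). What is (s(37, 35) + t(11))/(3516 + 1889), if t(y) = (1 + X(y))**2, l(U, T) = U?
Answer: 1259/5405 ≈ 0.23293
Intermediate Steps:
X(x) = -36 (X(x) = -9*4 = -36)
s(P, K) = -3 + P
t(y) = 1225 (t(y) = (1 - 36)**2 = (-35)**2 = 1225)
(s(37, 35) + t(11))/(3516 + 1889) = ((-3 + 37) + 1225)/(3516 + 1889) = (34 + 1225)/5405 = 1259*(1/5405) = 1259/5405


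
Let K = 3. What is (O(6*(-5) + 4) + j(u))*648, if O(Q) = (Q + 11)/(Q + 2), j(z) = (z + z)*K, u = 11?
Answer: 43173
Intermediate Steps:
j(z) = 6*z (j(z) = (z + z)*3 = (2*z)*3 = 6*z)
O(Q) = (11 + Q)/(2 + Q)
(O(6*(-5) + 4) + j(u))*648 = ((11 + (6*(-5) + 4))/(2 + (6*(-5) + 4)) + 6*11)*648 = ((11 + (-30 + 4))/(2 + (-30 + 4)) + 66)*648 = ((11 - 26)/(2 - 26) + 66)*648 = (-15/(-24) + 66)*648 = (-1/24*(-15) + 66)*648 = (5/8 + 66)*648 = (533/8)*648 = 43173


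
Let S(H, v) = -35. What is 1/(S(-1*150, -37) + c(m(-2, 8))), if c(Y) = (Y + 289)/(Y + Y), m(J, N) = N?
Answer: -16/263 ≈ -0.060836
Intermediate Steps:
c(Y) = (289 + Y)/(2*Y) (c(Y) = (289 + Y)/((2*Y)) = (289 + Y)*(1/(2*Y)) = (289 + Y)/(2*Y))
1/(S(-1*150, -37) + c(m(-2, 8))) = 1/(-35 + (1/2)*(289 + 8)/8) = 1/(-35 + (1/2)*(1/8)*297) = 1/(-35 + 297/16) = 1/(-263/16) = -16/263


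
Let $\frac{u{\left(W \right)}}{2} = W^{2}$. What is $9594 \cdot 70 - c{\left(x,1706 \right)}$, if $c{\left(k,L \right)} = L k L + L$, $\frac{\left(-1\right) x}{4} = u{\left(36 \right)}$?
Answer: $30176070322$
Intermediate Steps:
$u{\left(W \right)} = 2 W^{2}$
$x = -10368$ ($x = - 4 \cdot 2 \cdot 36^{2} = - 4 \cdot 2 \cdot 1296 = \left(-4\right) 2592 = -10368$)
$c{\left(k,L \right)} = L + k L^{2}$ ($c{\left(k,L \right)} = k L^{2} + L = L + k L^{2}$)
$9594 \cdot 70 - c{\left(x,1706 \right)} = 9594 \cdot 70 - 1706 \left(1 + 1706 \left(-10368\right)\right) = 671580 - 1706 \left(1 - 17687808\right) = 671580 - 1706 \left(-17687807\right) = 671580 - -30175398742 = 671580 + 30175398742 = 30176070322$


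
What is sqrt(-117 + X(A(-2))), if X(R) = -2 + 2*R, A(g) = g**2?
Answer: I*sqrt(111) ≈ 10.536*I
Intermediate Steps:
sqrt(-117 + X(A(-2))) = sqrt(-117 + (-2 + 2*(-2)**2)) = sqrt(-117 + (-2 + 2*4)) = sqrt(-117 + (-2 + 8)) = sqrt(-117 + 6) = sqrt(-111) = I*sqrt(111)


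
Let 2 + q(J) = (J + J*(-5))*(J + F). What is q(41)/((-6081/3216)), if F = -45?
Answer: -701088/2027 ≈ -345.87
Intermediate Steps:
q(J) = -2 - 4*J*(-45 + J) (q(J) = -2 + (J + J*(-5))*(J - 45) = -2 + (J - 5*J)*(-45 + J) = -2 + (-4*J)*(-45 + J) = -2 - 4*J*(-45 + J))
q(41)/((-6081/3216)) = (-2 - 4*41**2 + 180*41)/((-6081/3216)) = (-2 - 4*1681 + 7380)/((-6081*1/3216)) = (-2 - 6724 + 7380)/(-2027/1072) = 654*(-1072/2027) = -701088/2027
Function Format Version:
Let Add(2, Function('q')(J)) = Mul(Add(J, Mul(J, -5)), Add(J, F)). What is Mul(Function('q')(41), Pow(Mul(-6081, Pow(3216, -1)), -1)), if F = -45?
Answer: Rational(-701088, 2027) ≈ -345.87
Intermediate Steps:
Function('q')(J) = Add(-2, Mul(-4, J, Add(-45, J))) (Function('q')(J) = Add(-2, Mul(Add(J, Mul(J, -5)), Add(J, -45))) = Add(-2, Mul(Add(J, Mul(-5, J)), Add(-45, J))) = Add(-2, Mul(Mul(-4, J), Add(-45, J))) = Add(-2, Mul(-4, J, Add(-45, J))))
Mul(Function('q')(41), Pow(Mul(-6081, Pow(3216, -1)), -1)) = Mul(Add(-2, Mul(-4, Pow(41, 2)), Mul(180, 41)), Pow(Mul(-6081, Pow(3216, -1)), -1)) = Mul(Add(-2, Mul(-4, 1681), 7380), Pow(Mul(-6081, Rational(1, 3216)), -1)) = Mul(Add(-2, -6724, 7380), Pow(Rational(-2027, 1072), -1)) = Mul(654, Rational(-1072, 2027)) = Rational(-701088, 2027)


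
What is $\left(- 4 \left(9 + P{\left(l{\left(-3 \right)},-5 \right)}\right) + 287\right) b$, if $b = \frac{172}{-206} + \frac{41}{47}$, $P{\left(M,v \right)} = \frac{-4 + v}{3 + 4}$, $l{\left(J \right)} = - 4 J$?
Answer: $\frac{324533}{33887} \approx 9.5769$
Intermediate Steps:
$P{\left(M,v \right)} = - \frac{4}{7} + \frac{v}{7}$ ($P{\left(M,v \right)} = \frac{-4 + v}{7} = \left(-4 + v\right) \frac{1}{7} = - \frac{4}{7} + \frac{v}{7}$)
$b = \frac{181}{4841}$ ($b = 172 \left(- \frac{1}{206}\right) + 41 \cdot \frac{1}{47} = - \frac{86}{103} + \frac{41}{47} = \frac{181}{4841} \approx 0.037389$)
$\left(- 4 \left(9 + P{\left(l{\left(-3 \right)},-5 \right)}\right) + 287\right) b = \left(- 4 \left(9 + \left(- \frac{4}{7} + \frac{1}{7} \left(-5\right)\right)\right) + 287\right) \frac{181}{4841} = \left(- 4 \left(9 - \frac{9}{7}\right) + 287\right) \frac{181}{4841} = \left(\left(-4\right) \frac{54}{7} + 287\right) \frac{181}{4841} = \left(- \frac{216}{7} + 287\right) \frac{181}{4841} = \frac{1793}{7} \cdot \frac{181}{4841} = \frac{324533}{33887}$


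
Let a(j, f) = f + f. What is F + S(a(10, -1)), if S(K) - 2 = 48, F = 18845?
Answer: 18895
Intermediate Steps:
a(j, f) = 2*f
S(K) = 50 (S(K) = 2 + 48 = 50)
F + S(a(10, -1)) = 18845 + 50 = 18895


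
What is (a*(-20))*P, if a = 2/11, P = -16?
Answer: 640/11 ≈ 58.182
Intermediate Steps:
a = 2/11 (a = 2*(1/11) = 2/11 ≈ 0.18182)
(a*(-20))*P = ((2/11)*(-20))*(-16) = -40/11*(-16) = 640/11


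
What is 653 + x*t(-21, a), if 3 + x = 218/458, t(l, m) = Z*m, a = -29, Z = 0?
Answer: 653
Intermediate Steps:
t(l, m) = 0 (t(l, m) = 0*m = 0)
x = -578/229 (x = -3 + 218/458 = -3 + 218*(1/458) = -3 + 109/229 = -578/229 ≈ -2.5240)
653 + x*t(-21, a) = 653 - 578/229*0 = 653 + 0 = 653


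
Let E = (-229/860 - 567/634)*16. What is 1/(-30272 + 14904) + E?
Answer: -19449993371/1047406040 ≈ -18.570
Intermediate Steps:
E = -1265612/68155 (E = (-229*1/860 - 567*1/634)*16 = (-229/860 - 567/634)*16 = -316403/272620*16 = -1265612/68155 ≈ -18.570)
1/(-30272 + 14904) + E = 1/(-30272 + 14904) - 1265612/68155 = 1/(-15368) - 1265612/68155 = -1/15368 - 1265612/68155 = -19449993371/1047406040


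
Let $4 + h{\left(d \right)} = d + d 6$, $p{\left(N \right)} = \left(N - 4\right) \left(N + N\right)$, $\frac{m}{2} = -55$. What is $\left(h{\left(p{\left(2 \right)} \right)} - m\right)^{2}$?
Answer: $2500$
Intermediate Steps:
$m = -110$ ($m = 2 \left(-55\right) = -110$)
$p{\left(N \right)} = 2 N \left(-4 + N\right)$ ($p{\left(N \right)} = \left(-4 + N\right) 2 N = 2 N \left(-4 + N\right)$)
$h{\left(d \right)} = -4 + 7 d$ ($h{\left(d \right)} = -4 + \left(d + d 6\right) = -4 + \left(d + 6 d\right) = -4 + 7 d$)
$\left(h{\left(p{\left(2 \right)} \right)} - m\right)^{2} = \left(\left(-4 + 7 \cdot 2 \cdot 2 \left(-4 + 2\right)\right) - -110\right)^{2} = \left(\left(-4 + 7 \cdot 2 \cdot 2 \left(-2\right)\right) + 110\right)^{2} = \left(\left(-4 + 7 \left(-8\right)\right) + 110\right)^{2} = \left(\left(-4 - 56\right) + 110\right)^{2} = \left(-60 + 110\right)^{2} = 50^{2} = 2500$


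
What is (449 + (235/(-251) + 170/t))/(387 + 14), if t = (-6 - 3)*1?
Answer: 969506/905859 ≈ 1.0703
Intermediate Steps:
t = -9 (t = -9*1 = -9)
(449 + (235/(-251) + 170/t))/(387 + 14) = (449 + (235/(-251) + 170/(-9)))/(387 + 14) = (449 + (235*(-1/251) + 170*(-⅑)))/401 = (449 + (-235/251 - 170/9))*(1/401) = (449 - 44785/2259)*(1/401) = (969506/2259)*(1/401) = 969506/905859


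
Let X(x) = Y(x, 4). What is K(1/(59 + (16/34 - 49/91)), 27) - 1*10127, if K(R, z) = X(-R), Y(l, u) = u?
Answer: -10123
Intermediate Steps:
X(x) = 4
K(R, z) = 4
K(1/(59 + (16/34 - 49/91)), 27) - 1*10127 = 4 - 1*10127 = 4 - 10127 = -10123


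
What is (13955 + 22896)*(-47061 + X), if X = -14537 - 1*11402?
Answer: -2690123000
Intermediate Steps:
X = -25939 (X = -14537 - 11402 = -25939)
(13955 + 22896)*(-47061 + X) = (13955 + 22896)*(-47061 - 25939) = 36851*(-73000) = -2690123000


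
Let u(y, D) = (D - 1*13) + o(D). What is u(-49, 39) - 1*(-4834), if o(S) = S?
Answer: 4899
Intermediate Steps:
u(y, D) = -13 + 2*D (u(y, D) = (D - 1*13) + D = (D - 13) + D = (-13 + D) + D = -13 + 2*D)
u(-49, 39) - 1*(-4834) = (-13 + 2*39) - 1*(-4834) = (-13 + 78) + 4834 = 65 + 4834 = 4899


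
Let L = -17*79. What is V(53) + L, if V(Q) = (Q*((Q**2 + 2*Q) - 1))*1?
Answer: 153099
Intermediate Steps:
L = -1343
V(Q) = Q*(-1 + Q**2 + 2*Q) (V(Q) = (Q*(-1 + Q**2 + 2*Q))*1 = Q*(-1 + Q**2 + 2*Q))
V(53) + L = 53*(-1 + 53**2 + 2*53) - 1343 = 53*(-1 + 2809 + 106) - 1343 = 53*2914 - 1343 = 154442 - 1343 = 153099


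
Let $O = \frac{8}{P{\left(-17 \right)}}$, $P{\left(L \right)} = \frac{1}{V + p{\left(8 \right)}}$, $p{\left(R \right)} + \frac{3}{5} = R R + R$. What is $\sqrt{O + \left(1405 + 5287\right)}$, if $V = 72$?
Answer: $\frac{2 \sqrt{48995}}{5} \approx 88.539$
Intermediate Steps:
$p{\left(R \right)} = - \frac{3}{5} + R + R^{2}$ ($p{\left(R \right)} = - \frac{3}{5} + \left(R R + R\right) = - \frac{3}{5} + \left(R^{2} + R\right) = - \frac{3}{5} + \left(R + R^{2}\right) = - \frac{3}{5} + R + R^{2}$)
$P{\left(L \right)} = \frac{5}{717}$ ($P{\left(L \right)} = \frac{1}{72 + \left(- \frac{3}{5} + 8 + 8^{2}\right)} = \frac{1}{72 + \left(- \frac{3}{5} + 8 + 64\right)} = \frac{1}{72 + \frac{357}{5}} = \frac{1}{\frac{717}{5}} = \frac{5}{717}$)
$O = \frac{5736}{5}$ ($O = \frac{8}{\frac{5}{717}} = 8 \cdot \frac{717}{5} = \frac{5736}{5} \approx 1147.2$)
$\sqrt{O + \left(1405 + 5287\right)} = \sqrt{\frac{5736}{5} + \left(1405 + 5287\right)} = \sqrt{\frac{5736}{5} + 6692} = \sqrt{\frac{39196}{5}} = \frac{2 \sqrt{48995}}{5}$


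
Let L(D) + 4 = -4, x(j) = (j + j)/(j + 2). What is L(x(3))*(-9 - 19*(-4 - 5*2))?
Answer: -2056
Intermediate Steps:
x(j) = 2*j/(2 + j) (x(j) = (2*j)/(2 + j) = 2*j/(2 + j))
L(D) = -8 (L(D) = -4 - 4 = -8)
L(x(3))*(-9 - 19*(-4 - 5*2)) = -8*(-9 - 19*(-4 - 5*2)) = -8*(-9 - 19*(-4 - 10)) = -8*(-9 - 19*(-14)) = -8*(-9 + 266) = -8*257 = -2056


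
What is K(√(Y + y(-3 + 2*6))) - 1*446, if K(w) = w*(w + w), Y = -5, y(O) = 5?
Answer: -446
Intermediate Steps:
K(w) = 2*w² (K(w) = w*(2*w) = 2*w²)
K(√(Y + y(-3 + 2*6))) - 1*446 = 2*(√(-5 + 5))² - 1*446 = 2*(√0)² - 446 = 2*0² - 446 = 2*0 - 446 = 0 - 446 = -446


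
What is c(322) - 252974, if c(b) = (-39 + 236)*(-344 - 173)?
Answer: -354823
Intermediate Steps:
c(b) = -101849 (c(b) = 197*(-517) = -101849)
c(322) - 252974 = -101849 - 252974 = -354823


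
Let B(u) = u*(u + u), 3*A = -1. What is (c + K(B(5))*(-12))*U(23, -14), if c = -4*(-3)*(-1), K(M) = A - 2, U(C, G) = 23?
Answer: 368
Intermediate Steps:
A = -1/3 (A = (1/3)*(-1) = -1/3 ≈ -0.33333)
B(u) = 2*u**2 (B(u) = u*(2*u) = 2*u**2)
K(M) = -7/3 (K(M) = -1/3 - 2 = -7/3)
c = -12 (c = 12*(-1) = -12)
(c + K(B(5))*(-12))*U(23, -14) = (-12 - 7/3*(-12))*23 = (-12 + 28)*23 = 16*23 = 368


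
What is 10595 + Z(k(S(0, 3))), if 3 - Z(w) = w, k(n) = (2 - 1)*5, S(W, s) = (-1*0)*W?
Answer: 10593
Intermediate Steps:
S(W, s) = 0 (S(W, s) = 0*W = 0)
k(n) = 5 (k(n) = 1*5 = 5)
Z(w) = 3 - w
10595 + Z(k(S(0, 3))) = 10595 + (3 - 1*5) = 10595 + (3 - 5) = 10595 - 2 = 10593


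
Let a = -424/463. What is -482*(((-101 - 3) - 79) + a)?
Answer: 41043746/463 ≈ 88647.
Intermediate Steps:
a = -424/463 (a = -424*1/463 = -424/463 ≈ -0.91577)
-482*(((-101 - 3) - 79) + a) = -482*(((-101 - 3) - 79) - 424/463) = -482*((-104 - 79) - 424/463) = -482*(-183 - 424/463) = -482*(-85153/463) = 41043746/463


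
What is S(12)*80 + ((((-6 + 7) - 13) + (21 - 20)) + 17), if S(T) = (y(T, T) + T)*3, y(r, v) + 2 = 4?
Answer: 3366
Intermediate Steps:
y(r, v) = 2 (y(r, v) = -2 + 4 = 2)
S(T) = 6 + 3*T (S(T) = (2 + T)*3 = 6 + 3*T)
S(12)*80 + ((((-6 + 7) - 13) + (21 - 20)) + 17) = (6 + 3*12)*80 + ((((-6 + 7) - 13) + (21 - 20)) + 17) = (6 + 36)*80 + (((1 - 13) + 1) + 17) = 42*80 + ((-12 + 1) + 17) = 3360 + (-11 + 17) = 3360 + 6 = 3366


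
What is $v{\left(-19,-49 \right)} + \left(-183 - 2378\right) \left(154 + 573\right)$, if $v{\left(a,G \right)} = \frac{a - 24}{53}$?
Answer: $- \frac{98677934}{53} \approx -1.8618 \cdot 10^{6}$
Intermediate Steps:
$v{\left(a,G \right)} = - \frac{24}{53} + \frac{a}{53}$ ($v{\left(a,G \right)} = \left(-24 + a\right) \frac{1}{53} = - \frac{24}{53} + \frac{a}{53}$)
$v{\left(-19,-49 \right)} + \left(-183 - 2378\right) \left(154 + 573\right) = \left(- \frac{24}{53} + \frac{1}{53} \left(-19\right)\right) + \left(-183 - 2378\right) \left(154 + 573\right) = \left(- \frac{24}{53} - \frac{19}{53}\right) - 1861847 = - \frac{43}{53} - 1861847 = - \frac{98677934}{53}$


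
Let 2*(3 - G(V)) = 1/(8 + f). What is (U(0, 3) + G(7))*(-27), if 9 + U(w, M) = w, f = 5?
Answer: 4239/26 ≈ 163.04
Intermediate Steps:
U(w, M) = -9 + w
G(V) = 77/26 (G(V) = 3 - 1/(2*(8 + 5)) = 3 - ½/13 = 3 - ½*1/13 = 3 - 1/26 = 77/26)
(U(0, 3) + G(7))*(-27) = ((-9 + 0) + 77/26)*(-27) = (-9 + 77/26)*(-27) = -157/26*(-27) = 4239/26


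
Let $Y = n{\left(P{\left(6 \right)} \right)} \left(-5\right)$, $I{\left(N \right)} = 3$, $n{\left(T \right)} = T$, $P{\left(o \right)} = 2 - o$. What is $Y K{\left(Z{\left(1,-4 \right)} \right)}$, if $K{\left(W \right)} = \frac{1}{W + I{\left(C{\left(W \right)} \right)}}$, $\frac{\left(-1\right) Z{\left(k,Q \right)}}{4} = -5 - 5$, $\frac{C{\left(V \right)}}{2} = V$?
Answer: $\frac{20}{43} \approx 0.46512$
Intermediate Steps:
$C{\left(V \right)} = 2 V$
$Z{\left(k,Q \right)} = 40$ ($Z{\left(k,Q \right)} = - 4 \left(-5 - 5\right) = \left(-4\right) \left(-10\right) = 40$)
$K{\left(W \right)} = \frac{1}{3 + W}$ ($K{\left(W \right)} = \frac{1}{W + 3} = \frac{1}{3 + W}$)
$Y = 20$ ($Y = \left(2 - 6\right) \left(-5\right) = \left(-4\right) \left(-5\right) = 20$)
$Y K{\left(Z{\left(1,-4 \right)} \right)} = \frac{20}{3 + 40} = \frac{20}{43}$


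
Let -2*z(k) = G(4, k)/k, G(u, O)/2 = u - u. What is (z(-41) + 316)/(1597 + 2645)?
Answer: 158/2121 ≈ 0.074493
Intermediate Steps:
G(u, O) = 0 (G(u, O) = 2*(u - u) = 2*0 = 0)
z(k) = 0 (z(k) = -0/k = -1/2*0 = 0)
(z(-41) + 316)/(1597 + 2645) = (0 + 316)/(1597 + 2645) = 316/4242 = 316*(1/4242) = 158/2121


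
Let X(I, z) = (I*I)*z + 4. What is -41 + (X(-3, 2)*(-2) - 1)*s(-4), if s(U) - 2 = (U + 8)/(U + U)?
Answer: -217/2 ≈ -108.50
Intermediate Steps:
X(I, z) = 4 + z*I² (X(I, z) = I²*z + 4 = z*I² + 4 = 4 + z*I²)
s(U) = 2 + (8 + U)/(2*U) (s(U) = 2 + (U + 8)/(U + U) = 2 + (8 + U)/((2*U)) = 2 + (8 + U)*(1/(2*U)) = 2 + (8 + U)/(2*U))
-41 + (X(-3, 2)*(-2) - 1)*s(-4) = -41 + ((4 + 2*(-3)²)*(-2) - 1)*(5/2 + 4/(-4)) = -41 + ((4 + 2*9)*(-2) - 1)*(5/2 + 4*(-¼)) = -41 + ((4 + 18)*(-2) - 1)*(5/2 - 1) = -41 + (22*(-2) - 1)*(3/2) = -41 + (-44 - 1)*(3/2) = -41 - 45*3/2 = -41 - 135/2 = -217/2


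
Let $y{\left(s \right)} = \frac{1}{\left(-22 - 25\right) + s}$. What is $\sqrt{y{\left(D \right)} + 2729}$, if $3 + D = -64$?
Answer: $\frac{\sqrt{35465970}}{114} \approx 52.24$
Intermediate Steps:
$D = -67$ ($D = -3 - 64 = -67$)
$y{\left(s \right)} = \frac{1}{-47 + s}$ ($y{\left(s \right)} = \frac{1}{\left(-22 - 25\right) + s} = \frac{1}{-47 + s}$)
$\sqrt{y{\left(D \right)} + 2729} = \sqrt{\frac{1}{-47 - 67} + 2729} = \sqrt{\frac{1}{-114} + 2729} = \sqrt{- \frac{1}{114} + 2729} = \sqrt{\frac{311105}{114}} = \frac{\sqrt{35465970}}{114}$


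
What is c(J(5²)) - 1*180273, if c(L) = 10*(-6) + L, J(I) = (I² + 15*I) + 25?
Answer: -179308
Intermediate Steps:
J(I) = 25 + I² + 15*I
c(L) = -60 + L
c(J(5²)) - 1*180273 = (-60 + (25 + (5²)² + 15*5²)) - 1*180273 = (-60 + (25 + 25² + 15*25)) - 180273 = (-60 + (25 + 625 + 375)) - 180273 = (-60 + 1025) - 180273 = 965 - 180273 = -179308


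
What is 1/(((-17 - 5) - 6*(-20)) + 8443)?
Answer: 1/8541 ≈ 0.00011708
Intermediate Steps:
1/(((-17 - 5) - 6*(-20)) + 8443) = 1/((-22 + 120) + 8443) = 1/(98 + 8443) = 1/8541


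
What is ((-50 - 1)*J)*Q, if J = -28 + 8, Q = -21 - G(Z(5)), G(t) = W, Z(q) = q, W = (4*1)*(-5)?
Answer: -1020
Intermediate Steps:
W = -20 (W = 4*(-5) = -20)
G(t) = -20
Q = -1 (Q = -21 - 1*(-20) = -21 + 20 = -1)
J = -20
((-50 - 1)*J)*Q = ((-50 - 1)*(-20))*(-1) = -51*(-20)*(-1) = 1020*(-1) = -1020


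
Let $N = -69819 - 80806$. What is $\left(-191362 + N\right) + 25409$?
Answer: $-316578$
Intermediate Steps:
$N = -150625$ ($N = -69819 - 80806 = -150625$)
$\left(-191362 + N\right) + 25409 = \left(-191362 - 150625\right) + 25409 = -341987 + 25409 = -316578$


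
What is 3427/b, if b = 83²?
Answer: 3427/6889 ≈ 0.49746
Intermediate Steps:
b = 6889
3427/b = 3427/6889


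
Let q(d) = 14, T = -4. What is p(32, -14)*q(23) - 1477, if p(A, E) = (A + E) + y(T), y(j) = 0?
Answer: -1225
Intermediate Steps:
p(A, E) = A + E (p(A, E) = (A + E) + 0 = A + E)
p(32, -14)*q(23) - 1477 = (32 - 14)*14 - 1477 = 18*14 - 1477 = 252 - 1477 = -1225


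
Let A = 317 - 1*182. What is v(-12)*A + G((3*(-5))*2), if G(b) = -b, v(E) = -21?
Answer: -2805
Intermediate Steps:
A = 135 (A = 317 - 182 = 135)
v(-12)*A + G((3*(-5))*2) = -21*135 - 3*(-5)*2 = -2835 - (-15)*2 = -2835 - 1*(-30) = -2835 + 30 = -2805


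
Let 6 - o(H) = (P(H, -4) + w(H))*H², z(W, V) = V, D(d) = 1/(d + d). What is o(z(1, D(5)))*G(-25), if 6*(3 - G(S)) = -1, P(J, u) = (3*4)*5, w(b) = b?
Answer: 102581/6000 ≈ 17.097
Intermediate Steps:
D(d) = 1/(2*d)
P(J, u) = 60 (P(J, u) = 12*5 = 60)
G(S) = 19/6 (G(S) = 3 - ⅙*(-1) = 3 + ⅙ = 19/6)
o(H) = 6 - H²*(60 + H) (o(H) = 6 - (60 + H)*H² = 6 - H²*(60 + H))
o(z(1, D(5)))*G(-25) = (6 - ((½)/5)³ - 60*((½)/5)²)*(19/6) = (6 - ((½)*(⅕))³ - 60*((½)*(⅕))²)*(19/6) = (6 - (⅒)³ - 60*(⅒)²)*(19/6) = (6 - 1*1/1000 - 60*1/100)*(19/6) = (6 - 1/1000 - ⅗)*(19/6) = (5399/1000)*(19/6) = 102581/6000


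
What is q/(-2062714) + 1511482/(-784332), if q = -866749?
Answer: -304742013185/202231574631 ≈ -1.5069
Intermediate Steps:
q/(-2062714) + 1511482/(-784332) = -866749/(-2062714) + 1511482/(-784332) = -866749*(-1/2062714) + 1511482*(-1/784332) = 866749/2062714 - 755741/392166 = -304742013185/202231574631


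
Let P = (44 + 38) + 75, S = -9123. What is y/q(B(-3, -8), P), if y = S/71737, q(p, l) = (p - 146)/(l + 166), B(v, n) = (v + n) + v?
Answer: 2946729/11477920 ≈ 0.25673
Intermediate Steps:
B(v, n) = n + 2*v (B(v, n) = (n + v) + v = n + 2*v)
P = 157 (P = 82 + 75 = 157)
q(p, l) = (-146 + p)/(166 + l)
y = -9123/71737 ≈ -0.12717
y/q(B(-3, -8), P) = -9123*(166 + 157)/(-146 + (-8 + 2*(-3)))/71737 = -9123*323/(-146 + (-8 - 6))/71737 = -9123*323/(-146 - 14)/71737 = -9123/(71737*((1/323)*(-160))) = -9123/(71737*(-160/323)) = -9123/71737*(-323/160) = 2946729/11477920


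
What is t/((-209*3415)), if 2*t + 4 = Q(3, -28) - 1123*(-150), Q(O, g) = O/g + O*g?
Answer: -4714133/39969160 ≈ -0.11794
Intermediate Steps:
Q(O, g) = O*g + O/g (Q(O, g) = O/g + O*g = O*g + O/g)
t = 4714133/56 (t = -2 + ((3*(-28) + 3/(-28)) - 1123*(-150))/2 = -2 + ((-84 + 3*(-1/28)) + 168450)/2 = -2 + ((-84 - 3/28) + 168450)/2 = -2 + (-2355/28 + 168450)/2 = -2 + (½)*(4714245/28) = -2 + 4714245/56 = 4714133/56 ≈ 84181.)
t/((-209*3415)) = 4714133/(56*((-209*3415))) = (4714133/56)/(-713735) = (4714133/56)*(-1/713735) = -4714133/39969160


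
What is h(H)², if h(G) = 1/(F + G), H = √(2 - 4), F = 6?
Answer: (6 + I*√2)⁻² ≈ 0.023546 - 0.011752*I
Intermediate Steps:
H = I*√2 (H = √(-2) = I*√2 ≈ 1.4142*I)
h(G) = 1/(6 + G)
h(H)² = (1/(6 + I*√2))² = (6 + I*√2)⁻²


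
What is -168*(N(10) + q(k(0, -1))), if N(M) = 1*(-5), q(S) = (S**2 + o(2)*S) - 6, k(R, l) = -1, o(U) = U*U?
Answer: 2352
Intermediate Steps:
o(U) = U**2
q(S) = -6 + S**2 + 4*S (q(S) = (S**2 + 2**2*S) - 6 = (S**2 + 4*S) - 6 = -6 + S**2 + 4*S)
N(M) = -5
-168*(N(10) + q(k(0, -1))) = -168*(-5 + (-6 + (-1)**2 + 4*(-1))) = -168*(-5 + (-6 + 1 - 4)) = -168*(-5 - 9) = -168*(-14) = 2352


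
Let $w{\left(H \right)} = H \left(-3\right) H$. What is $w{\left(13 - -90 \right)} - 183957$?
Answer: $-215784$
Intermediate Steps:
$w{\left(H \right)} = - 3 H^{2}$ ($w{\left(H \right)} = - 3 H H = - 3 H^{2}$)
$w{\left(13 - -90 \right)} - 183957 = - 3 \left(13 - -90\right)^{2} - 183957 = - 3 \left(13 + 90\right)^{2} - 183957 = - 3 \cdot 103^{2} - 183957 = \left(-3\right) 10609 - 183957 = -31827 - 183957 = -215784$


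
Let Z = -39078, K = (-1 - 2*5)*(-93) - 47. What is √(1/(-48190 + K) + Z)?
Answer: I*√9679020523478/15738 ≈ 197.68*I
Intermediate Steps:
K = 976 (K = (-1 - 10)*(-93) - 47 = -11*(-93) - 47 = 1023 - 47 = 976)
√(1/(-48190 + K) + Z) = √(1/(-48190 + 976) - 39078) = √(1/(-47214) - 39078) = √(-1/47214 - 39078) = √(-1845028693/47214) = I*√9679020523478/15738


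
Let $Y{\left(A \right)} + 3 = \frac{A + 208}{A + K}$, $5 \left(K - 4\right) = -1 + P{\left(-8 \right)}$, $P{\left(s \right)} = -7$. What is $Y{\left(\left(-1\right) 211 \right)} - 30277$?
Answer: $- \frac{31582025}{1043} \approx -30280.0$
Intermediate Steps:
$K = \frac{12}{5}$ ($K = 4 + \frac{-1 - 7}{5} = 4 + \frac{1}{5} \left(-8\right) = 4 - \frac{8}{5} = \frac{12}{5} \approx 2.4$)
$Y{\left(A \right)} = -3 + \frac{208 + A}{\frac{12}{5} + A}$ ($Y{\left(A \right)} = -3 + \frac{A + 208}{A + \frac{12}{5}} = -3 + \frac{208 + A}{\frac{12}{5} + A}$)
$Y{\left(\left(-1\right) 211 \right)} - 30277 = \frac{2 \left(502 - 5 \left(\left(-1\right) 211\right)\right)}{12 + 5 \left(\left(-1\right) 211\right)} - 30277 = \frac{2 \left(502 - -1055\right)}{12 + 5 \left(-211\right)} - 30277 = \frac{2 \left(502 + 1055\right)}{12 - 1055} - 30277 = 2 \frac{1}{-1043} \cdot 1557 - 30277 = 2 \left(- \frac{1}{1043}\right) 1557 - 30277 = - \frac{3114}{1043} - 30277 = - \frac{31582025}{1043}$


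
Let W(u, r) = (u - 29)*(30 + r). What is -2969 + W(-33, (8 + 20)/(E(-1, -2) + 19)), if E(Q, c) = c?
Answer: -83829/17 ≈ -4931.1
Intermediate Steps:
W(u, r) = (-29 + u)*(30 + r)
-2969 + W(-33, (8 + 20)/(E(-1, -2) + 19)) = -2969 + (-870 - 29*(8 + 20)/(-2 + 19) + 30*(-33) + ((8 + 20)/(-2 + 19))*(-33)) = -2969 + (-870 - 812/17 - 990 + (28/17)*(-33)) = -2969 + (-870 - 812/17 - 990 + (28*(1/17))*(-33)) = -2969 + (-870 - 29*28/17 - 990 + (28/17)*(-33)) = -2969 + (-870 - 812/17 - 990 - 924/17) = -2969 - 33356/17 = -83829/17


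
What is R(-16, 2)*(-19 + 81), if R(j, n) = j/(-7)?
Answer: 992/7 ≈ 141.71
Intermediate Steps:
R(j, n) = -j/7 (R(j, n) = j*(-⅐) = -j/7)
R(-16, 2)*(-19 + 81) = (-⅐*(-16))*(-19 + 81) = (16/7)*62 = 992/7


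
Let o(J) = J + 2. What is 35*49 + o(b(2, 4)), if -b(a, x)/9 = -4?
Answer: 1753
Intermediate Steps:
b(a, x) = 36 (b(a, x) = -9*(-4) = 36)
o(J) = 2 + J
35*49 + o(b(2, 4)) = 35*49 + (2 + 36) = 1715 + 38 = 1753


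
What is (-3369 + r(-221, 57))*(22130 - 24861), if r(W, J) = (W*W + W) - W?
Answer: -124184032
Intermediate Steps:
r(W, J) = W**2 (r(W, J) = (W**2 + W) - W = (W + W**2) - W = W**2)
(-3369 + r(-221, 57))*(22130 - 24861) = (-3369 + (-221)**2)*(22130 - 24861) = (-3369 + 48841)*(-2731) = 45472*(-2731) = -124184032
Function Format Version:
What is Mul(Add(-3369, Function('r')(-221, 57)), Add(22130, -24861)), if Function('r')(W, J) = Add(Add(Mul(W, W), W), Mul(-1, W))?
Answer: -124184032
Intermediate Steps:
Function('r')(W, J) = Pow(W, 2) (Function('r')(W, J) = Add(Add(Pow(W, 2), W), Mul(-1, W)) = Add(Add(W, Pow(W, 2)), Mul(-1, W)) = Pow(W, 2))
Mul(Add(-3369, Function('r')(-221, 57)), Add(22130, -24861)) = Mul(Add(-3369, Pow(-221, 2)), Add(22130, -24861)) = Mul(Add(-3369, 48841), -2731) = Mul(45472, -2731) = -124184032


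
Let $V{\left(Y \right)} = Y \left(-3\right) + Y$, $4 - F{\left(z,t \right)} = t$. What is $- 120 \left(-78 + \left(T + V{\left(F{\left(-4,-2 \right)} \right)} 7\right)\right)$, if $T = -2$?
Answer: $19680$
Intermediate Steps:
$F{\left(z,t \right)} = 4 - t$
$V{\left(Y \right)} = - 2 Y$ ($V{\left(Y \right)} = - 3 Y + Y = - 2 Y$)
$- 120 \left(-78 + \left(T + V{\left(F{\left(-4,-2 \right)} \right)} 7\right)\right) = - 120 \left(-78 + \left(-2 + - 2 \left(4 - -2\right) 7\right)\right) = - 120 \left(-78 + \left(-2 + - 2 \left(4 + 2\right) 7\right)\right) = - 120 \left(-78 + \left(-2 + \left(-2\right) 6 \cdot 7\right)\right) = - 120 \left(-78 - 86\right) = \left(-120\right) \left(-164\right) = 19680$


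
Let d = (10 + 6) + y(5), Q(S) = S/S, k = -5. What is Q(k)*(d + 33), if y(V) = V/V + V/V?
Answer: 51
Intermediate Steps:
y(V) = 2 (y(V) = 1 + 1 = 2)
Q(S) = 1
d = 18 (d = (10 + 6) + 2 = 16 + 2 = 18)
Q(k)*(d + 33) = 1*(18 + 33) = 1*51 = 51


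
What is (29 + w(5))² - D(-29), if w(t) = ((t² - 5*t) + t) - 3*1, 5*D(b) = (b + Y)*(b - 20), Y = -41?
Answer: 275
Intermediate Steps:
D(b) = (-41 + b)*(-20 + b)/5 (D(b) = ((b - 41)*(b - 20))/5 = ((-41 + b)*(-20 + b))/5 = (-41 + b)*(-20 + b)/5)
w(t) = -3 + t² - 4*t (w(t) = (t² - 4*t) - 3 = -3 + t² - 4*t)
(29 + w(5))² - D(-29) = (29 + (-3 + 5² - 4*5))² - (164 - 61/5*(-29) + (⅕)*(-29)²) = (29 + (-3 + 25 - 20))² - (164 + 1769/5 + (⅕)*841) = (29 + 2)² - (164 + 1769/5 + 841/5) = 31² - 1*686 = 961 - 686 = 275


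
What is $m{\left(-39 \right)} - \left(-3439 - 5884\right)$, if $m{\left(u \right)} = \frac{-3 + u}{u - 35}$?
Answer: $\frac{344972}{37} \approx 9323.6$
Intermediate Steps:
$m{\left(u \right)} = \frac{-3 + u}{-35 + u}$
$m{\left(-39 \right)} - \left(-3439 - 5884\right) = \frac{-3 - 39}{-35 - 39} - \left(-3439 - 5884\right) = \frac{1}{-74} \left(-42\right) - \left(-3439 - 5884\right) = \left(- \frac{1}{74}\right) \left(-42\right) - -9323 = \frac{21}{37} + 9323 = \frac{344972}{37}$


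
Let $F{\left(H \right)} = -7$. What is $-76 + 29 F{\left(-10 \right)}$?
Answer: $-279$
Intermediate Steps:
$-76 + 29 F{\left(-10 \right)} = -76 + 29 \left(-7\right) = -76 - 203 = -279$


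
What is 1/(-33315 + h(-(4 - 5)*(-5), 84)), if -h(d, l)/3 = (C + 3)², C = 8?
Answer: -1/33678 ≈ -2.9693e-5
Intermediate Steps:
h(d, l) = -363 (h(d, l) = -3*(8 + 3)² = -3*11² = -3*121 = -363)
1/(-33315 + h(-(4 - 5)*(-5), 84)) = 1/(-33315 - 363) = 1/(-33678) = -1/33678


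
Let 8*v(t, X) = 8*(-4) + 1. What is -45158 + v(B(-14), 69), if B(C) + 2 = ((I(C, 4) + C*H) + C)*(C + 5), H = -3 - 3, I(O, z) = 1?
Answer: -361295/8 ≈ -45162.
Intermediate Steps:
H = -6
B(C) = -2 + (1 - 5*C)*(5 + C) (B(C) = -2 + ((1 + C*(-6)) + C)*(C + 5) = -2 + ((1 - 6*C) + C)*(5 + C) = -2 + (1 - 5*C)*(5 + C))
v(t, X) = -31/8 (v(t, X) = (8*(-4) + 1)/8 = (-32 + 1)/8 = (⅛)*(-31) = -31/8)
-45158 + v(B(-14), 69) = -45158 - 31/8 = -361295/8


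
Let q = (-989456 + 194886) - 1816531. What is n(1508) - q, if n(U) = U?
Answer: 2612609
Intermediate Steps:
q = -2611101 (q = -794570 - 1816531 = -2611101)
n(1508) - q = 1508 - 1*(-2611101) = 1508 + 2611101 = 2612609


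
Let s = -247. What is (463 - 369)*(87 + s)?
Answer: -15040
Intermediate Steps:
(463 - 369)*(87 + s) = (463 - 369)*(87 - 247) = 94*(-160) = -15040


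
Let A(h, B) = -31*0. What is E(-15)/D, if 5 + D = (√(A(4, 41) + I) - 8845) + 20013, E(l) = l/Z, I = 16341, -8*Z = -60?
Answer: -3721/20766038 + √16341/62298114 ≈ -0.00017713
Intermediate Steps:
Z = 15/2 (Z = -⅛*(-60) = 15/2 ≈ 7.5000)
A(h, B) = 0
E(l) = 2*l/15 (E(l) = l/(15/2) = l*(2/15) = 2*l/15)
D = 11163 + √16341 (D = -5 + ((√(0 + 16341) - 8845) + 20013) = -5 + ((√16341 - 8845) + 20013) = -5 + ((-8845 + √16341) + 20013) = -5 + (11168 + √16341) = 11163 + √16341 ≈ 11291.)
E(-15)/D = ((2/15)*(-15))/(11163 + √16341) = -2/(11163 + √16341)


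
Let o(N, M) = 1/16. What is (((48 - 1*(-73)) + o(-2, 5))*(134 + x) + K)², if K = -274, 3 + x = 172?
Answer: 339337705729/256 ≈ 1.3255e+9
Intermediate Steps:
x = 169 (x = -3 + 172 = 169)
o(N, M) = 1/16
(((48 - 1*(-73)) + o(-2, 5))*(134 + x) + K)² = (((48 - 1*(-73)) + 1/16)*(134 + 169) - 274)² = (((48 + 73) + 1/16)*303 - 274)² = ((121 + 1/16)*303 - 274)² = ((1937/16)*303 - 274)² = (586911/16 - 274)² = (582527/16)² = 339337705729/256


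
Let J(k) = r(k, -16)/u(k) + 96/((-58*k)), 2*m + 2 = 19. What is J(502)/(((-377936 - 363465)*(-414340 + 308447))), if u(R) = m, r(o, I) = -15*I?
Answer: 3493512/9714960977276099 ≈ 3.5960e-10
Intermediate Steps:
m = 17/2 (m = -1 + (1/2)*19 = -1 + 19/2 = 17/2 ≈ 8.5000)
u(R) = 17/2
J(k) = 480/17 - 48/(29*k) (J(k) = (-15*(-16))/(17/2) + 96/((-58*k)) = 240*(2/17) + 96*(-1/(58*k)) = 480/17 - 48/(29*k))
J(502)/(((-377936 - 363465)*(-414340 + 308447))) = ((48/493)*(-17 + 290*502)/502)/(((-377936 - 363465)*(-414340 + 308447))) = ((48/493)*(1/502)*(-17 + 145580))/((-741401*(-105893))) = ((48/493)*(1/502)*145563)/78509176093 = (3493512/123743)*(1/78509176093) = 3493512/9714960977276099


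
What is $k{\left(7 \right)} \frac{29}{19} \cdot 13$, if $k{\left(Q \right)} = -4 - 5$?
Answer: $- \frac{3393}{19} \approx -178.58$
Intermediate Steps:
$k{\left(Q \right)} = -9$ ($k{\left(Q \right)} = -4 - 5 = -9$)
$k{\left(7 \right)} \frac{29}{19} \cdot 13 = - 9 \cdot \frac{29}{19} \cdot 13 = - 9 \cdot 29 \cdot \frac{1}{19} \cdot 13 = \left(-9\right) \frac{29}{19} \cdot 13 = \left(- \frac{261}{19}\right) 13 = - \frac{3393}{19}$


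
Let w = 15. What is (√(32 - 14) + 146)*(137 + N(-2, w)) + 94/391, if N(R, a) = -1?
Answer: 7763790/391 + 408*√2 ≈ 20433.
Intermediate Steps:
(√(32 - 14) + 146)*(137 + N(-2, w)) + 94/391 = (√(32 - 14) + 146)*(137 - 1) + 94/391 = (√18 + 146)*136 + 94*(1/391) = (3*√2 + 146)*136 + 94/391 = (146 + 3*√2)*136 + 94/391 = (19856 + 408*√2) + 94/391 = 7763790/391 + 408*√2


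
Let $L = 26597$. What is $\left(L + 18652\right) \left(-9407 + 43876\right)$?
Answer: $1559687781$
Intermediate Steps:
$\left(L + 18652\right) \left(-9407 + 43876\right) = \left(26597 + 18652\right) \left(-9407 + 43876\right) = 45249 \cdot 34469 = 1559687781$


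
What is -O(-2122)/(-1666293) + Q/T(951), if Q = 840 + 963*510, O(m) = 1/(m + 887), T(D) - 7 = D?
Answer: 506205608251696/985720618545 ≈ 513.54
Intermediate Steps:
T(D) = 7 + D
O(m) = 1/(887 + m)
Q = 491970 (Q = 840 + 491130 = 491970)
-O(-2122)/(-1666293) + Q/T(951) = -1/(887 - 2122)/(-1666293) + 491970/(7 + 951) = -1/(-1235)*(-1/1666293) + 491970/958 = -1*(-1/1235)*(-1/1666293) + 491970*(1/958) = (1/1235)*(-1/1666293) + 245985/479 = -1/2057871855 + 245985/479 = 506205608251696/985720618545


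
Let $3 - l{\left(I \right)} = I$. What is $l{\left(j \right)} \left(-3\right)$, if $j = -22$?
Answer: $-75$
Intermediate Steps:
$l{\left(I \right)} = 3 - I$
$l{\left(j \right)} \left(-3\right) = \left(3 - -22\right) \left(-3\right) = \left(3 + 22\right) \left(-3\right) = 25 \left(-3\right) = -75$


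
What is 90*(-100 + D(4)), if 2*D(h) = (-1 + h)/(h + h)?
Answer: -71865/8 ≈ -8983.1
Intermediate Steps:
D(h) = (-1 + h)/(4*h) (D(h) = ((-1 + h)/(h + h))/2 = ((-1 + h)/((2*h)))/2 = ((-1 + h)*(1/(2*h)))/2 = ((-1 + h)/(2*h))/2 = (-1 + h)/(4*h))
90*(-100 + D(4)) = 90*(-100 + (¼)*(-1 + 4)/4) = 90*(-100 + (¼)*(¼)*3) = 90*(-100 + 3/16) = 90*(-1597/16) = -71865/8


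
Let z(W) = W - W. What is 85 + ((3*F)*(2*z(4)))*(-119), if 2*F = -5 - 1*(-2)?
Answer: 85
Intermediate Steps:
z(W) = 0
F = -3/2 (F = (-5 - 1*(-2))/2 = (-5 + 2)/2 = (½)*(-3) = -3/2 ≈ -1.5000)
85 + ((3*F)*(2*z(4)))*(-119) = 85 + ((3*(-3/2))*(2*0))*(-119) = 85 - 9/2*0*(-119) = 85 + 0*(-119) = 85 + 0 = 85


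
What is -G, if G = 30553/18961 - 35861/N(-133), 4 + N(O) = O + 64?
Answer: -682190790/1384153 ≈ -492.86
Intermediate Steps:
N(O) = 60 + O (N(O) = -4 + (O + 64) = -4 + (64 + O) = 60 + O)
G = 682190790/1384153 (G = 30553/18961 - 35861/(60 - 133) = 30553*(1/18961) - 35861/(-73) = 30553/18961 - 35861*(-1/73) = 30553/18961 + 35861/73 = 682190790/1384153 ≈ 492.86)
-G = -1*682190790/1384153 = -682190790/1384153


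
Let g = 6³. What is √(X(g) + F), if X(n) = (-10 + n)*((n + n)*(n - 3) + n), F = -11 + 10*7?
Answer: √18999851 ≈ 4358.9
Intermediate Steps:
g = 216
F = 59 (F = -11 + 70 = 59)
X(n) = (-10 + n)*(n + 2*n*(-3 + n)) (X(n) = (-10 + n)*((2*n)*(-3 + n) + n) = (-10 + n)*(2*n*(-3 + n) + n) = (-10 + n)*(n + 2*n*(-3 + n)))
√(X(g) + F) = √(216*(50 - 25*216 + 2*216²) + 59) = √(216*(50 - 5400 + 2*46656) + 59) = √(216*(50 - 5400 + 93312) + 59) = √(216*87962 + 59) = √(18999792 + 59) = √18999851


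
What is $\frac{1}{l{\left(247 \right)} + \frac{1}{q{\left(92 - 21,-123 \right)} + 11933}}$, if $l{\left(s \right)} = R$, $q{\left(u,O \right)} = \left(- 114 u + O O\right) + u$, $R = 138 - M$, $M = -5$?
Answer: $\frac{19039}{2722578} \approx 0.006993$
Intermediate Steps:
$R = 143$ ($R = 138 - -5 = 138 + 5 = 143$)
$q{\left(u,O \right)} = O^{2} - 113 u$ ($q{\left(u,O \right)} = \left(- 114 u + O^{2}\right) + u = \left(O^{2} - 114 u\right) + u = O^{2} - 113 u$)
$l{\left(s \right)} = 143$
$\frac{1}{l{\left(247 \right)} + \frac{1}{q{\left(92 - 21,-123 \right)} + 11933}} = \frac{1}{143 + \frac{1}{\left(\left(-123\right)^{2} - 113 \left(92 - 21\right)\right) + 11933}} = \frac{1}{143 + \frac{1}{\left(15129 - 8023\right) + 11933}} = \frac{1}{143 + \frac{1}{7106 + 11933}} = \frac{1}{143 + \frac{1}{19039}} = \frac{1}{\frac{2722578}{19039}} = \frac{19039}{2722578}$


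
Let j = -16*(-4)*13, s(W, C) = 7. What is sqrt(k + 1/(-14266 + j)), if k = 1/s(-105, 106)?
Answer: sqrt(1262648226)/94038 ≈ 0.37787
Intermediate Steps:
j = 832 (j = 64*13 = 832)
k = 1/7 ≈ 0.14286
sqrt(k + 1/(-14266 + j)) = sqrt(1/7 + 1/(-14266 + 832)) = sqrt(1/7 + 1/(-13434)) = sqrt(1/7 - 1/13434) = sqrt(13427/94038) = sqrt(1262648226)/94038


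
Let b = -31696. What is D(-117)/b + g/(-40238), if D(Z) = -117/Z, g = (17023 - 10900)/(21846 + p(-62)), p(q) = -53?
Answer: -535490671/13897217920432 ≈ -3.8532e-5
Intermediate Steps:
g = 6123/21793 (g = (17023 - 10900)/(21846 - 53) = 6123/21793 ≈ 0.28096)
D(-117)/b + g/(-40238) = -117/(-117)/(-31696) + (6123/21793)/(-40238) = -117*(-1/117)*(-1/31696) + (6123/21793)*(-1/40238) = 1*(-1/31696) - 6123/876906734 = -1/31696 - 6123/876906734 = -535490671/13897217920432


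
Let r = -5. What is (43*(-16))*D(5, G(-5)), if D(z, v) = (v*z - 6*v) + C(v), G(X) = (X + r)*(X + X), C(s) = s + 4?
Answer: -2752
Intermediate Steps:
C(s) = 4 + s
G(X) = 2*X*(-5 + X) (G(X) = (X - 5)*(X + X) = (-5 + X)*(2*X) = 2*X*(-5 + X))
D(z, v) = 4 - 5*v + v*z (D(z, v) = (v*z - 6*v) + (4 + v) = (-6*v + v*z) + (4 + v) = 4 - 5*v + v*z)
(43*(-16))*D(5, G(-5)) = (43*(-16))*(4 - 10*(-5)*(-5 - 5) + (2*(-5)*(-5 - 5))*5) = -688*(4 - 10*(-5)*(-10) + (2*(-5)*(-10))*5) = -688*(4 - 5*100 + 100*5) = -688*(4 - 500 + 500) = -688*4 = -2752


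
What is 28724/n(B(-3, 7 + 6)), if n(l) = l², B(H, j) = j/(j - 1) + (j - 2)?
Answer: 4136256/21025 ≈ 196.73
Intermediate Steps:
B(H, j) = -2 + j + j/(-1 + j) (B(H, j) = j/(-1 + j) + (-2 + j) = -2 + j + j/(-1 + j))
28724/n(B(-3, 7 + 6)) = 28724/(((2 + (7 + 6)² - 2*(7 + 6))/(-1 + (7 + 6)))²) = 28724/(((2 + 13² - 2*13)/(-1 + 13))²) = 28724/(((2 + 169 - 26)/12)²) = 28724/(((1/12)*145)²) = 28724/((145/12)²) = 28724/(21025/144) = 28724*(144/21025) = 4136256/21025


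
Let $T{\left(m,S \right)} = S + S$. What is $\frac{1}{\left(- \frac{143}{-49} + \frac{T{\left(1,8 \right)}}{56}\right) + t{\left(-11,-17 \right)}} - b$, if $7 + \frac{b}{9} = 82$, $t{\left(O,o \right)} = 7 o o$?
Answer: $- \frac{67016651}{99284} \approx -675.0$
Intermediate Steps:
$t{\left(O,o \right)} = 7 o^{2}$
$T{\left(m,S \right)} = 2 S$
$b = 675$ ($b = -63 + 9 \cdot 82 = -63 + 738 = 675$)
$\frac{1}{\left(- \frac{143}{-49} + \frac{T{\left(1,8 \right)}}{56}\right) + t{\left(-11,-17 \right)}} - b = \frac{1}{\left(- \frac{143}{-49} + \frac{2 \cdot 8}{56}\right) + 7 \left(-17\right)^{2}} - 675 = \frac{1}{\left(\left(-143\right) \left(- \frac{1}{49}\right) + 16 \cdot \frac{1}{56}\right) + 7 \cdot 289} - 675 = \frac{1}{\left(\frac{143}{49} + \frac{2}{7}\right) + 2023} - 675 = \frac{1}{\frac{157}{49} + 2023} - 675 = \frac{1}{\frac{99284}{49}} - 675 = \frac{49}{99284} - 675 = - \frac{67016651}{99284}$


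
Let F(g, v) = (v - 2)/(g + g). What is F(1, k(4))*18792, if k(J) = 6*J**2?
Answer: 883224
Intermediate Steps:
F(g, v) = (-2 + v)/(2*g) (F(g, v) = (-2 + v)/((2*g)) = (-2 + v)*(1/(2*g)) = (-2 + v)/(2*g))
F(1, k(4))*18792 = ((1/2)*(-2 + 6*4**2)/1)*18792 = ((1/2)*1*(-2 + 6*16))*18792 = ((1/2)*1*(-2 + 96))*18792 = ((1/2)*1*94)*18792 = 47*18792 = 883224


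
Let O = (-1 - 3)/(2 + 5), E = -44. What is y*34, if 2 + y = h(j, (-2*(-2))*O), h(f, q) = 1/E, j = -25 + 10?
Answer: -1513/22 ≈ -68.773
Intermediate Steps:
O = -4/7 ≈ -0.57143
j = -15
h(f, q) = -1/44 (h(f, q) = 1/(-44) = -1/44)
y = -89/44 (y = -2 - 1/44 = -89/44 ≈ -2.0227)
y*34 = -89/44*34 = -1513/22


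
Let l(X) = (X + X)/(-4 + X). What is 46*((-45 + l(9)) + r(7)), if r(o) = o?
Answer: -7912/5 ≈ -1582.4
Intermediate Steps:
l(X) = 2*X/(-4 + X) (l(X) = (2*X)/(-4 + X) = 2*X/(-4 + X))
46*((-45 + l(9)) + r(7)) = 46*((-45 + 2*9/(-4 + 9)) + 7) = 46*((-45 + 2*9/5) + 7) = 46*((-45 + 2*9*(⅕)) + 7) = 46*((-45 + 18/5) + 7) = 46*(-207/5 + 7) = 46*(-172/5) = -7912/5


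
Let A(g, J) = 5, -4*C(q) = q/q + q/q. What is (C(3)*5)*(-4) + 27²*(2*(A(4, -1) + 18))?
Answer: 33544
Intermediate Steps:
C(q) = -½ (C(q) = -(q/q + q/q)/4 = -(1 + 1)/4 = -¼*2 = -½)
(C(3)*5)*(-4) + 27²*(2*(A(4, -1) + 18)) = -½*5*(-4) + 27²*(2*(5 + 18)) = -5/2*(-4) + 729*(2*23) = 10 + 729*46 = 10 + 33534 = 33544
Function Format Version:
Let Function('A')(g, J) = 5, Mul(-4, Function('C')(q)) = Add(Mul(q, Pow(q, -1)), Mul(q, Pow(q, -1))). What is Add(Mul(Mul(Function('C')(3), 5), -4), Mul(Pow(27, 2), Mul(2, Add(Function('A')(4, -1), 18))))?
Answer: 33544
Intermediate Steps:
Function('C')(q) = Rational(-1, 2) (Function('C')(q) = Mul(Rational(-1, 4), Add(Mul(q, Pow(q, -1)), Mul(q, Pow(q, -1)))) = Mul(Rational(-1, 4), Add(1, 1)) = Mul(Rational(-1, 4), 2) = Rational(-1, 2))
Add(Mul(Mul(Function('C')(3), 5), -4), Mul(Pow(27, 2), Mul(2, Add(Function('A')(4, -1), 18)))) = Add(Mul(Mul(Rational(-1, 2), 5), -4), Mul(Pow(27, 2), Mul(2, Add(5, 18)))) = Add(Mul(Rational(-5, 2), -4), Mul(729, Mul(2, 23))) = Add(10, Mul(729, 46)) = Add(10, 33534) = 33544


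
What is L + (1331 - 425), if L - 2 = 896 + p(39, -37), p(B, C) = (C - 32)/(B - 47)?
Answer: 14501/8 ≈ 1812.6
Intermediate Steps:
p(B, C) = (-32 + C)/(-47 + B)
L = 7253/8 (L = 2 + (896 + (-32 - 37)/(-47 + 39)) = 2 + (896 - 69/(-8)) = 2 + (896 - ⅛*(-69)) = 2 + (896 + 69/8) = 2 + 7237/8 = 7253/8 ≈ 906.63)
L + (1331 - 425) = 7253/8 + (1331 - 425) = 7253/8 + 906 = 14501/8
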